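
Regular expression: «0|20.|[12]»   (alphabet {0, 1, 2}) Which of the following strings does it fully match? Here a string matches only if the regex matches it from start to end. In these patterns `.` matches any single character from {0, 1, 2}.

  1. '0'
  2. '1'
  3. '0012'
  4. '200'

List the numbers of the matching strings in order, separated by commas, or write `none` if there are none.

1 → match
2 → match
3 → no match
4 → match

1, 2, 4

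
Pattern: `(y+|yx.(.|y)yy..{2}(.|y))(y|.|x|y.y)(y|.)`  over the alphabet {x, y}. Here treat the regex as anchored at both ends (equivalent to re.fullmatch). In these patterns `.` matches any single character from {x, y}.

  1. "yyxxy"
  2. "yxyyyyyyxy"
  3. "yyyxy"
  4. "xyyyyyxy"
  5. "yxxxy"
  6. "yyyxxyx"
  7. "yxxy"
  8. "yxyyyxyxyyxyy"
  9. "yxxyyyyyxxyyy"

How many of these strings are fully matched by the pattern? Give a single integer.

1 → no match
2 → no match
3 → match
4 → no match
5 → no match
6 → no match
7 → no match
8 → no match
9 → no match
Total matched: 1

1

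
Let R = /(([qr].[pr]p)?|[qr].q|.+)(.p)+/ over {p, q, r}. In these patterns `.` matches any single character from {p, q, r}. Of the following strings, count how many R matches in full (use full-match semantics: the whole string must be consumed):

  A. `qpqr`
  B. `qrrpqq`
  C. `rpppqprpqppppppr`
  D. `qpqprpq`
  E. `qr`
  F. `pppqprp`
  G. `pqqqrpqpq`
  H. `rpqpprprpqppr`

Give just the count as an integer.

A. `qpqr` → no match — must end with `p`
B. `qrrpqq` → no match — must end with `p`
C → no match — must end with `p`
D. `qpqprpq` → no match — must end with `p`
E. `qr` → no match — must end with `p`
F. `pppqprp` → match
G. `pqqqrpqpq` → no match — must end with `p`
H → no match — must end with `p`
Total matched: 1

1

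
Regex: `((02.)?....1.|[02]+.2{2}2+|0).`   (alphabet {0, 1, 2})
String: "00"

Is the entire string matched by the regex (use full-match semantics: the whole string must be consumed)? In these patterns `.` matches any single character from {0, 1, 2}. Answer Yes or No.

Yes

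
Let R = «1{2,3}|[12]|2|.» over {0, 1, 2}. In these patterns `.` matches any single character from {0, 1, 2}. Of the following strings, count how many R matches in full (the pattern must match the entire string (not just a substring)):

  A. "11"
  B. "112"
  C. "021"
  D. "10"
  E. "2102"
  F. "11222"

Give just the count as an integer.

A → match
B → no match
C → no match
D → no match
E → no match
F → no match
Total matched: 1

1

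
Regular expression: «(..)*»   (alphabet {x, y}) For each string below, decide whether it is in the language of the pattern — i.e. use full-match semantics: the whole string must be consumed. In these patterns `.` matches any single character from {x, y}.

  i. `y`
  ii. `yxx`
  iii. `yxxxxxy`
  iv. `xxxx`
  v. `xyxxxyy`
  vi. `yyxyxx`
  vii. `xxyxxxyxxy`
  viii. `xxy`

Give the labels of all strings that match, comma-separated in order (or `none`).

iv, vi, vii

i → no match
ii → no match
iii → no match
iv → match
v → no match
vi → match
vii → match
viii → no match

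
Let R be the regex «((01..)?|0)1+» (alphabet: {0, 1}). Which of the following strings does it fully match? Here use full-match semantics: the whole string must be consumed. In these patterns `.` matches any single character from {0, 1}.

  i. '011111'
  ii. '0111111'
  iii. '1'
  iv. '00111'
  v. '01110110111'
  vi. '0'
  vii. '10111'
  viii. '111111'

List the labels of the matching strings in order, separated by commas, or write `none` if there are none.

i → match
ii → match
iii → match
iv → no match
v → no match
vi → no match — must end with '1'
vii → no match
viii → match

i, ii, iii, viii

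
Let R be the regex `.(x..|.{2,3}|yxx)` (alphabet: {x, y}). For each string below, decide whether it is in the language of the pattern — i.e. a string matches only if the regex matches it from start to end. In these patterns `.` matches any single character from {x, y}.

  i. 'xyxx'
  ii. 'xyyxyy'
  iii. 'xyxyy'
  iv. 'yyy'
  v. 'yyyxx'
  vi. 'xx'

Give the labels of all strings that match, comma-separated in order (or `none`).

i, iv

i → match
ii → no match
iii → no match
iv → match
v → no match
vi → no match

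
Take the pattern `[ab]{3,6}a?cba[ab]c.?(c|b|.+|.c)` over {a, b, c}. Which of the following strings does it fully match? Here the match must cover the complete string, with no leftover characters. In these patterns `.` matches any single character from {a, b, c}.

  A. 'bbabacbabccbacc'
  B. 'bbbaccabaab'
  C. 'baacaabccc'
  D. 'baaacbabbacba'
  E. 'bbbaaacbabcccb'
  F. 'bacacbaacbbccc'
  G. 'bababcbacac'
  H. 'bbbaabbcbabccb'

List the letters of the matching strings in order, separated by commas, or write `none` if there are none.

A → match
B → no match
C → no match
D → no match
E → match
F → no match
G → no match
H → no match

A, E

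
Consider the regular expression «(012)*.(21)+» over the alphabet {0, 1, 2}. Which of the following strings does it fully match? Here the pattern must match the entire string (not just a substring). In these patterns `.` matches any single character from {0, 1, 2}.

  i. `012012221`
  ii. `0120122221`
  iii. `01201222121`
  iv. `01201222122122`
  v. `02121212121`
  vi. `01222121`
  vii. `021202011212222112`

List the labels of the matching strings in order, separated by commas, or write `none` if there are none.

i → match
ii → no match
iii → match
iv → no match — must end with `21`
v → match
vi → match
vii → no match — must end with `21`

i, iii, v, vi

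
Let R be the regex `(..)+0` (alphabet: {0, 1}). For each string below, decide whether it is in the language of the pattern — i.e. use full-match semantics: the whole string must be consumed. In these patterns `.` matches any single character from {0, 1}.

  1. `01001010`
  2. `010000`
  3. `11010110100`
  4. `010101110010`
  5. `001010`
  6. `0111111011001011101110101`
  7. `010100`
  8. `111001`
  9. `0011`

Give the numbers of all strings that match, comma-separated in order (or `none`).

1 → no match
2 → no match
3 → match
4 → no match
5 → no match
6 → no match — must end with `0`
7 → no match
8 → no match — must end with `0`
9 → no match — must end with `0`

3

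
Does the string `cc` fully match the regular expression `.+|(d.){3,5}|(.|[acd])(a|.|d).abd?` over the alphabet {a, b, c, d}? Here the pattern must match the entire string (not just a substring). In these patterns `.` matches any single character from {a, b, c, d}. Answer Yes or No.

Yes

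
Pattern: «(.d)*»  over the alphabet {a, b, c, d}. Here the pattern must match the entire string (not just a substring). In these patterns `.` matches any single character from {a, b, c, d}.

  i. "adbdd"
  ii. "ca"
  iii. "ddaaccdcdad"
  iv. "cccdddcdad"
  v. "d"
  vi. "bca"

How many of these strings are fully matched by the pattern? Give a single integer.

0

i → no match
ii → no match
iii → no match
iv → no match
v → no match
vi → no match
Total matched: 0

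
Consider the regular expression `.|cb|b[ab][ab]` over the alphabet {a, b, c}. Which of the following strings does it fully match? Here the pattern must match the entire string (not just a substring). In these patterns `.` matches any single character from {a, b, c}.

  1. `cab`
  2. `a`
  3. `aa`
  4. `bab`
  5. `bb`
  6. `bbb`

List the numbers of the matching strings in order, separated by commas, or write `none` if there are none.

1. `cab` → no match
2. `a` → match
3. `aa` → no match
4. `bab` → match
5. `bb` → no match
6. `bbb` → match

2, 4, 6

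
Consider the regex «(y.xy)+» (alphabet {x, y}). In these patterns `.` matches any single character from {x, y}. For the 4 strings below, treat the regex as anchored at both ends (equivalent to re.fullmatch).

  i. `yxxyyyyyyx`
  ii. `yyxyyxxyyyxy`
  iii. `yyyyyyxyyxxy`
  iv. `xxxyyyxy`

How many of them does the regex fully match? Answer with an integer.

1

i. `yxxyyyyyyx` → no match — must end with `xy`
ii. `yyxyyxxyyyxy` → match
iii. `yyyyyyxyyxxy` → no match
iv. `xxxyyyxy` → no match — must start with `y`
Total matched: 1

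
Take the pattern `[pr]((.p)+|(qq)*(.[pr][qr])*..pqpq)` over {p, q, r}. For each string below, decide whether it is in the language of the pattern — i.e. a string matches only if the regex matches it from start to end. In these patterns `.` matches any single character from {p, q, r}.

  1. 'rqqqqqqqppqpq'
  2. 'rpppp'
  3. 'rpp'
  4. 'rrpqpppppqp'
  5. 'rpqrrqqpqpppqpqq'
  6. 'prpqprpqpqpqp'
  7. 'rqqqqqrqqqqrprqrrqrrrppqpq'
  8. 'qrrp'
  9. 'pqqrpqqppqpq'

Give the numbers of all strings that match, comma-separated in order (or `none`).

1, 2, 3, 4, 6, 9

1 → match
2 → match
3 → match
4 → match
5 → no match
6 → match
7 → no match
8 → no match
9 → match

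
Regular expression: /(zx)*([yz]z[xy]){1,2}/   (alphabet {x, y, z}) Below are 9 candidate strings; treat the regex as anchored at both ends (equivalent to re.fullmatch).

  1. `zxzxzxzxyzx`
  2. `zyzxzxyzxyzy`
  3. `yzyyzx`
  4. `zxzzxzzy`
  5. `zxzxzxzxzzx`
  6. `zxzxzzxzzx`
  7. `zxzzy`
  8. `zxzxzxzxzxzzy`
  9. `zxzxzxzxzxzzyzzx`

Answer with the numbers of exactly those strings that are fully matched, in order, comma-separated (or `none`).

1, 3, 4, 5, 6, 7, 8, 9

1 → match
2 → no match
3 → match
4 → match
5 → match
6 → match
7 → match
8 → match
9 → match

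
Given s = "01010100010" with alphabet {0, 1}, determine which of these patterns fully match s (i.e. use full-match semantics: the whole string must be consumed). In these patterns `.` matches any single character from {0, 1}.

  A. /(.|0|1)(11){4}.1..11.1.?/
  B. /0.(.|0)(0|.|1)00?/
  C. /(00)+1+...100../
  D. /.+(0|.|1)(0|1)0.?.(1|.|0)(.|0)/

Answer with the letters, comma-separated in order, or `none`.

D

A → no match
B → no match
C → no match — must start with "00"
D → match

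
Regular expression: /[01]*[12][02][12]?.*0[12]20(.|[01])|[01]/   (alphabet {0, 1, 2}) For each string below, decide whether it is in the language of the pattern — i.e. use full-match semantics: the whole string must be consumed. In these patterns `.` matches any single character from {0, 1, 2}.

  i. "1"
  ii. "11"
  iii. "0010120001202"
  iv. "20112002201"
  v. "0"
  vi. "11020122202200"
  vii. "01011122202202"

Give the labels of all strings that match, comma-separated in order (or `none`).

i → match
ii → no match
iii → match
iv → match
v → match
vi → match
vii → match

i, iii, iv, v, vi, vii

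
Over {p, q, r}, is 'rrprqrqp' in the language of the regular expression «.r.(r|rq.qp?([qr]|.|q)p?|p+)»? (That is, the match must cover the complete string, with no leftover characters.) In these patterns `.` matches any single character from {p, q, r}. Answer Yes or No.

Yes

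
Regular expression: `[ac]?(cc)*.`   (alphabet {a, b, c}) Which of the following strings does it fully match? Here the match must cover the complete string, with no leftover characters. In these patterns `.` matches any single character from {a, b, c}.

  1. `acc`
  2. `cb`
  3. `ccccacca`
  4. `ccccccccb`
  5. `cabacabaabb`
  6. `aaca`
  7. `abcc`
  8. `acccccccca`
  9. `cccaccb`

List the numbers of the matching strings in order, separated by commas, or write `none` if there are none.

2, 4, 8

1. `acc` → no match
2. `cb` → match
3. `ccccacca` → no match
4. `ccccccccb` → match
5. `cabacabaabb` → no match
6. `aaca` → no match
7. `abcc` → no match
8. `acccccccca` → match
9. `cccaccb` → no match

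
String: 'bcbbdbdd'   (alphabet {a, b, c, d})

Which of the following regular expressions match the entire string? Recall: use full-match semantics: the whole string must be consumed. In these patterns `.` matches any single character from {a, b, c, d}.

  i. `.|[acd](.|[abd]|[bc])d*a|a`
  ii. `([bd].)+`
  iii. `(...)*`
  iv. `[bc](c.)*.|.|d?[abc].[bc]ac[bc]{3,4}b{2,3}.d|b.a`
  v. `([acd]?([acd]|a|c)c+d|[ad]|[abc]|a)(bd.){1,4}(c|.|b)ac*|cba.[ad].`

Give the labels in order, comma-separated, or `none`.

i → no match
ii → match
iii → no match
iv → no match
v → no match

ii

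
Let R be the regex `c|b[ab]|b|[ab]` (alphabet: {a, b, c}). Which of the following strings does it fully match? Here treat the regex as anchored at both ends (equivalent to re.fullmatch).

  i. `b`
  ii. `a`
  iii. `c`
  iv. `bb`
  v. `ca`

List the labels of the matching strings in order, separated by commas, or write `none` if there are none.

i, ii, iii, iv

i → match
ii → match
iii → match
iv → match
v → no match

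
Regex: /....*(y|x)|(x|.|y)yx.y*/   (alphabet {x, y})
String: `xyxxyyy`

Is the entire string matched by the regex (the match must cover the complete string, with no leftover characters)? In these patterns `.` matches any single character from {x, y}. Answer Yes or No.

Yes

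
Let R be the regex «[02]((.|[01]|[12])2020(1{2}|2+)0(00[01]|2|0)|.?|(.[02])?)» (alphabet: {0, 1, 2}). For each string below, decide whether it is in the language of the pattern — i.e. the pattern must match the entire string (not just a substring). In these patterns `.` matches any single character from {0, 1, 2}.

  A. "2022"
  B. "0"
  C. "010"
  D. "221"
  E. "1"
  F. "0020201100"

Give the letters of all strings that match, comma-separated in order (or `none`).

A. "2022" → no match
B. "0" → match
C. "010" → match
D. "221" → no match
E. "1" → no match
F. "0020201100" → match

B, C, F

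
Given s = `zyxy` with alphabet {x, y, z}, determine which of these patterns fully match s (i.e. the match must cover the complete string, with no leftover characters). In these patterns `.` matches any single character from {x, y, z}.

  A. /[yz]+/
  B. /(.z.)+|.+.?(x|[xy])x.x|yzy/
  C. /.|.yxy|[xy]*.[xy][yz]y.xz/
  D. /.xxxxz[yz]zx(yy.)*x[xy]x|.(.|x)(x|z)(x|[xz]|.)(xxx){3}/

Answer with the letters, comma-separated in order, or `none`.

A → no match
B → no match
C → match
D → no match

C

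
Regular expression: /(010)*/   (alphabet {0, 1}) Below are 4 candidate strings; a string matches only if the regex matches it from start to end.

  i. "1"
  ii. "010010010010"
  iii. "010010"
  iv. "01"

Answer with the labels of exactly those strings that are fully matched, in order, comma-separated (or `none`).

ii, iii

i → no match
ii → match
iii → match
iv → no match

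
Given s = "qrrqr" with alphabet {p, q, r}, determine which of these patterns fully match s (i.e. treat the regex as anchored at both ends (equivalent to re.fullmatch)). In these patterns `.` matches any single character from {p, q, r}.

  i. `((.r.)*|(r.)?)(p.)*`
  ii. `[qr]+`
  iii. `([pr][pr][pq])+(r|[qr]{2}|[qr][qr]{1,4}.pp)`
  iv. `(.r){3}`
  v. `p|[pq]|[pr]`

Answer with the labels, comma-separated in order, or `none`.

ii

i → no match
ii → match
iii → no match
iv → no match
v → no match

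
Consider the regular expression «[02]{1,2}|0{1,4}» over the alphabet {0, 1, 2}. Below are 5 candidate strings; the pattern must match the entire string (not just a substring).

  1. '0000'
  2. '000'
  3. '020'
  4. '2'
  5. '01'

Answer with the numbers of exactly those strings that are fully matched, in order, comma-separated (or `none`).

1, 2, 4

1 → match
2 → match
3 → no match
4 → match
5 → no match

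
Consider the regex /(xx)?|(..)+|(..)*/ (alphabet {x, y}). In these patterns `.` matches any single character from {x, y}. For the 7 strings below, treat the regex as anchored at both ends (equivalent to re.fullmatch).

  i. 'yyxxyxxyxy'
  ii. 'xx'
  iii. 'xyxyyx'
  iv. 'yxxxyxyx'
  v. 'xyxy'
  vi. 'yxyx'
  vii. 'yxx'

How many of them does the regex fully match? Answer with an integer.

i. 'yyxxyxxyxy' → match
ii. 'xx' → match
iii. 'xyxyyx' → match
iv. 'yxxxyxyx' → match
v. 'xyxy' → match
vi. 'yxyx' → match
vii. 'yxx' → no match
Total matched: 6

6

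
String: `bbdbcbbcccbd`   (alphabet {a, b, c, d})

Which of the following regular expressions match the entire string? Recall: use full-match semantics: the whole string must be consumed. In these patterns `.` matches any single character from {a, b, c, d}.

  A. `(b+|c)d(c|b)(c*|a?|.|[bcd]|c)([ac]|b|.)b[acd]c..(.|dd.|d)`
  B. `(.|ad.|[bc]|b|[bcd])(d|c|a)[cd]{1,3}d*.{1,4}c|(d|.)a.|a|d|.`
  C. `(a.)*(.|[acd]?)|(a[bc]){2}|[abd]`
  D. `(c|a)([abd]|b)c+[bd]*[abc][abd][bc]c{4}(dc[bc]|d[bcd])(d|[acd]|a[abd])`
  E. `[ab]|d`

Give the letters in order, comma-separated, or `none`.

A

A → match
B → no match
C → no match
D → no match
E → no match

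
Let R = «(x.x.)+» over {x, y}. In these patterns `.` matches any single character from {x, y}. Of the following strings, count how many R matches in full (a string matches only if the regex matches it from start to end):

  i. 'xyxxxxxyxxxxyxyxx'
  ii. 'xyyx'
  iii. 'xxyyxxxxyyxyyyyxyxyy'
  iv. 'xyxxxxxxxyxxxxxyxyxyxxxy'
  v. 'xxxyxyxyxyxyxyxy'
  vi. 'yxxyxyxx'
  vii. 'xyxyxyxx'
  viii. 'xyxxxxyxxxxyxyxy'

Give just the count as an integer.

i → no match
ii → no match
iii → no match
iv → match
v → match
vi → no match — must start with 'x'
vii → match
viii → no match
Total matched: 3

3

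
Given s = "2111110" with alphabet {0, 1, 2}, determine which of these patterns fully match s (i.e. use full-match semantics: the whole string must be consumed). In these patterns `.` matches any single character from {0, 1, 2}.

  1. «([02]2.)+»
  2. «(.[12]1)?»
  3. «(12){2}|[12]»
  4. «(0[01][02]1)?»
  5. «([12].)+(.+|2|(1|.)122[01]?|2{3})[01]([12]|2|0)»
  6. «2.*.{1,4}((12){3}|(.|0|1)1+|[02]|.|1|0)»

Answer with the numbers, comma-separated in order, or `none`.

5, 6

1 → no match
2 → no match
3 → no match
4 → no match
5 → match
6 → match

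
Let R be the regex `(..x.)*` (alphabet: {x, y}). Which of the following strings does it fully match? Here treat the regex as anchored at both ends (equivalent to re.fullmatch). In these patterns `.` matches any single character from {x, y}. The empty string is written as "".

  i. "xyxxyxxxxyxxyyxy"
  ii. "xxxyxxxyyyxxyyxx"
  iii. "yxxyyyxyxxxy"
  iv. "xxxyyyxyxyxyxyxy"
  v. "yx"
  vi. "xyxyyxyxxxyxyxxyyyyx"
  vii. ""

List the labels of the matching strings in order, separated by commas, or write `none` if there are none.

i → match
ii → match
iii → match
iv → match
v → no match
vi → no match
vii → match

i, ii, iii, iv, vii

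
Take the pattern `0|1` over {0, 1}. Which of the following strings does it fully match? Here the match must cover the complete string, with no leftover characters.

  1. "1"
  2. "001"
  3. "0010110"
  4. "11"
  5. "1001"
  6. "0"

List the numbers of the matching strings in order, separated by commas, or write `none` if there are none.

1 → match
2 → no match
3 → no match
4 → no match
5 → no match
6 → match

1, 6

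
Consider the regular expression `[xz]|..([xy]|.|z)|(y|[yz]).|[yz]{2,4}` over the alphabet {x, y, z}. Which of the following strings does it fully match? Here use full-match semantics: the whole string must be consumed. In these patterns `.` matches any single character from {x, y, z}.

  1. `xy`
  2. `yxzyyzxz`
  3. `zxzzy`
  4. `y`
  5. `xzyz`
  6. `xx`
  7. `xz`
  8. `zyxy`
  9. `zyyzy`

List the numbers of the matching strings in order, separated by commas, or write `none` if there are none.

none

1. `xy` → no match
2. `yxzyyzxz` → no match
3. `zxzzy` → no match
4. `y` → no match
5. `xzyz` → no match
6. `xx` → no match
7. `xz` → no match
8. `zyxy` → no match
9. `zyyzy` → no match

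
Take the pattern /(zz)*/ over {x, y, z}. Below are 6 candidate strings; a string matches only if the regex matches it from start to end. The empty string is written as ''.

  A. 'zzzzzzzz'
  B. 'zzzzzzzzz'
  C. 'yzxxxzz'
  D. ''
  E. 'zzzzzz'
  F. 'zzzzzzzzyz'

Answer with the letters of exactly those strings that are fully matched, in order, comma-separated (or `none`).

A, D, E

A. 'zzzzzzzz' → match
B. 'zzzzzzzzz' → no match
C. 'yzxxxzz' → no match
D. '' → match
E. 'zzzzzz' → match
F. 'zzzzzzzzyz' → no match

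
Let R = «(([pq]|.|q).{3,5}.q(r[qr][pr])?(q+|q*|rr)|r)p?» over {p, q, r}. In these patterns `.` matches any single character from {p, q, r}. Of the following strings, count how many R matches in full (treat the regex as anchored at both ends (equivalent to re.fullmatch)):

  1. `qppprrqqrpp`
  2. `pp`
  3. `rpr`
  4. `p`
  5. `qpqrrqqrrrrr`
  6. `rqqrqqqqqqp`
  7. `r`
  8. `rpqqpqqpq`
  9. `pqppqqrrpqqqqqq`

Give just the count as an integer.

1 → no match
2 → no match
3 → no match
4 → no match
5 → match
6 → match
7 → match
8 → no match
9 → match
Total matched: 4

4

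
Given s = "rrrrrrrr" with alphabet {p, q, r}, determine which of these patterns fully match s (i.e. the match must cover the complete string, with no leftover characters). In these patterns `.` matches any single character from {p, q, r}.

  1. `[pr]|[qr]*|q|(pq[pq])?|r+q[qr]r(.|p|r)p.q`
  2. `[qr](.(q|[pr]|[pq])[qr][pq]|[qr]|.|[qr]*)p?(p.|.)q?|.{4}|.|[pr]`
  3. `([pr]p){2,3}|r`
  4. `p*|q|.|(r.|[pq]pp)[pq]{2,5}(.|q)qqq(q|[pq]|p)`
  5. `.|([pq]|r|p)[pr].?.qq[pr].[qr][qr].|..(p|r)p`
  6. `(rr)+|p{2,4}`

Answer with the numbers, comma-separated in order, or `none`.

1 → match
2 → match
3 → no match
4 → no match
5 → no match
6 → match

1, 2, 6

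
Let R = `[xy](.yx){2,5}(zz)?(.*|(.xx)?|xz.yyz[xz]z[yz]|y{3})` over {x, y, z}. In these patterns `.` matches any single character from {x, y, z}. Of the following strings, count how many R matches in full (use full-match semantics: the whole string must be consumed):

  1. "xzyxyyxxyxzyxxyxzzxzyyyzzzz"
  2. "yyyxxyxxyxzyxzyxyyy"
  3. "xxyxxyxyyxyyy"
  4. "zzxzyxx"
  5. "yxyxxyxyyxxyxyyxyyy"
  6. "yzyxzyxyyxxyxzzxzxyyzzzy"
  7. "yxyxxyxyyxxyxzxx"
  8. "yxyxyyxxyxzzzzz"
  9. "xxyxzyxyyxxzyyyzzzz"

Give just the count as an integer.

8

1 → match
2 → match
3 → match
4 → no match
5 → match
6 → match
7 → match
8 → match
9 → match
Total matched: 8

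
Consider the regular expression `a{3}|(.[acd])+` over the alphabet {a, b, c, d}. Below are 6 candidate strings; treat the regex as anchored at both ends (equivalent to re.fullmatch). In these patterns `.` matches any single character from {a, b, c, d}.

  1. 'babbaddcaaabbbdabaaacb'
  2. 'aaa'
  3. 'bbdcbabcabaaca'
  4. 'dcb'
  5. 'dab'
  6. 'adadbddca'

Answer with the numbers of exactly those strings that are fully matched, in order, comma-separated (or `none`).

1 → no match
2. 'aaa' → match
3 → no match
4. 'dcb' → no match
5. 'dab' → no match
6. 'adadbddca' → no match

2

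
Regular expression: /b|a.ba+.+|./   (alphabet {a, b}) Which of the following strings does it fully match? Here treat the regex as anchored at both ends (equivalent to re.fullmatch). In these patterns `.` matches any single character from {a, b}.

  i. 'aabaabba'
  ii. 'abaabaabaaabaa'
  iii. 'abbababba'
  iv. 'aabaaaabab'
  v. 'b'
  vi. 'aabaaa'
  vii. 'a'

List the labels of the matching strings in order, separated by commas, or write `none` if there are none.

i → match
ii → no match
iii → match
iv → match
v → match
vi → match
vii → match

i, iii, iv, v, vi, vii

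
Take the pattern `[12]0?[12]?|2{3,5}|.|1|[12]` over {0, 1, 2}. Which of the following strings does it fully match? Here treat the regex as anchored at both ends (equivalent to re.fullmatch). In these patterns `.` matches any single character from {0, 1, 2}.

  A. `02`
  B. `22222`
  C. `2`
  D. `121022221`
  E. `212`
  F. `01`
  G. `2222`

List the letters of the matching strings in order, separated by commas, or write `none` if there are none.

A → no match
B → match
C → match
D → no match
E → no match
F → no match
G → match

B, C, G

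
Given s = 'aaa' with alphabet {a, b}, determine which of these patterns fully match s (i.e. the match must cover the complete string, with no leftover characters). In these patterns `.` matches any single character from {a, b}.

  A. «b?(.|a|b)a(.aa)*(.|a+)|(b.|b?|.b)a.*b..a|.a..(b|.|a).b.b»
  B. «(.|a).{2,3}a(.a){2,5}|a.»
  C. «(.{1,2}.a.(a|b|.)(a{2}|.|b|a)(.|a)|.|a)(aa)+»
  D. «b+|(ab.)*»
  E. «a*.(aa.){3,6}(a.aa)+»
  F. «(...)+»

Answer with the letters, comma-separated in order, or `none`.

A → match
B → no match
C → match
D → no match
E → no match
F → match

A, C, F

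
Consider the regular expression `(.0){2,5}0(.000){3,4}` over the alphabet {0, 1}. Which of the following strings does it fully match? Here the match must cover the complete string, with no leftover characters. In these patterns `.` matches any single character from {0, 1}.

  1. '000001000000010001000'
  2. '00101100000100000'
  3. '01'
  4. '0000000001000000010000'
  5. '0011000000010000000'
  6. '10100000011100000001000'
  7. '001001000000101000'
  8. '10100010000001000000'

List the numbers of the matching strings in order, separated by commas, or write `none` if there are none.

1 → match
2 → no match
3 → no match — must end with '000'
4 → no match
5 → no match
6 → no match
7 → no match
8 → no match

1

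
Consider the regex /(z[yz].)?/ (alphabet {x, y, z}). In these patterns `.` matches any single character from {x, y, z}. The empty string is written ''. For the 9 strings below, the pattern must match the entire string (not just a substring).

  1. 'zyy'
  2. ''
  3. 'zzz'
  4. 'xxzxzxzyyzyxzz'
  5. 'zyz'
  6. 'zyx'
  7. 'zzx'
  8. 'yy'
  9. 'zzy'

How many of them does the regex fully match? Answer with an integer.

7

1 → match
2 → match
3 → match
4 → no match
5 → match
6 → match
7 → match
8 → no match
9 → match
Total matched: 7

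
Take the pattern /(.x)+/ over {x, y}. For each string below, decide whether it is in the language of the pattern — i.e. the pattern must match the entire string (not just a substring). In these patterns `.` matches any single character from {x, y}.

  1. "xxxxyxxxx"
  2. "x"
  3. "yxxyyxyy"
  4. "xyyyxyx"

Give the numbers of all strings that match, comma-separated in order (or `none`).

none

1 → no match
2 → no match
3 → no match — must end with "x"
4 → no match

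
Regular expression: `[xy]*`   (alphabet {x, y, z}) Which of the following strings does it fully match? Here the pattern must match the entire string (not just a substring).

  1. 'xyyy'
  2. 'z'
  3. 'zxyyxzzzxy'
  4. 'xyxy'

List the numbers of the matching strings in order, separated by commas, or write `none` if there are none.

1 → match
2 → no match
3 → no match
4 → match

1, 4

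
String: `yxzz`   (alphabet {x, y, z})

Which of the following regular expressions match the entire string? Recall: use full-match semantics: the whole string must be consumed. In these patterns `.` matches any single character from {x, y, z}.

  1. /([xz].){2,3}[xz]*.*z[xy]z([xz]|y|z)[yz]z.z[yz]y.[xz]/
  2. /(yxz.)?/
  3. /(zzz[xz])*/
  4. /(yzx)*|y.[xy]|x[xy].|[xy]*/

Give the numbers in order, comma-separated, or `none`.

1 → no match
2 → match
3 → no match
4 → no match

2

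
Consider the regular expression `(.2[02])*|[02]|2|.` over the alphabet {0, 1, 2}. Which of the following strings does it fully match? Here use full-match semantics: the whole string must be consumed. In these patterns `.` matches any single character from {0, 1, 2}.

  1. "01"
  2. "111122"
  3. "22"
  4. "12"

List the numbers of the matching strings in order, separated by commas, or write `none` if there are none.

none

1. "01" → no match
2. "111122" → no match
3. "22" → no match
4. "12" → no match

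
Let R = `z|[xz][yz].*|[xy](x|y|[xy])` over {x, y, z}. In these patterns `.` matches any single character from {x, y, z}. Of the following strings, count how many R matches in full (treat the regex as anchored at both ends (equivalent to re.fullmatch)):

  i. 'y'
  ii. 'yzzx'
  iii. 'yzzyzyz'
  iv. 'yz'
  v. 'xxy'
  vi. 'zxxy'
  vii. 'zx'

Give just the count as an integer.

i → no match
ii → no match
iii → no match
iv → no match
v → no match
vi → no match
vii → no match
Total matched: 0

0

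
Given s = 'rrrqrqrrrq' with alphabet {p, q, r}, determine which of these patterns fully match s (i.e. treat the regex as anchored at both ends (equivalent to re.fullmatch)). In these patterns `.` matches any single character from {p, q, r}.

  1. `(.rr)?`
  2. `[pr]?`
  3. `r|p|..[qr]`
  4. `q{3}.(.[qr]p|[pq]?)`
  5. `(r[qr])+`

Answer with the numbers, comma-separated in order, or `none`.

1 → no match
2 → no match
3 → no match
4 → no match — must start with 'q'
5 → match

5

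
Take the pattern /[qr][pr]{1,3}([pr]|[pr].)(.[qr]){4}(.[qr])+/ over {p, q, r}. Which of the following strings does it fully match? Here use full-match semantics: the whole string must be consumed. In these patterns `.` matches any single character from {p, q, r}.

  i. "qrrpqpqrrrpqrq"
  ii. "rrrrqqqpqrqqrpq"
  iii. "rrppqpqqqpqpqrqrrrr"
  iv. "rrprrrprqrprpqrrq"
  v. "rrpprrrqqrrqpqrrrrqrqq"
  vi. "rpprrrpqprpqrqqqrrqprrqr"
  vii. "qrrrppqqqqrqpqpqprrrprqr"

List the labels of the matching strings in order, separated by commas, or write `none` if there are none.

ii, iii, v, vii

i → no match
ii → match
iii → match
iv → no match
v → match
vi → no match
vii → match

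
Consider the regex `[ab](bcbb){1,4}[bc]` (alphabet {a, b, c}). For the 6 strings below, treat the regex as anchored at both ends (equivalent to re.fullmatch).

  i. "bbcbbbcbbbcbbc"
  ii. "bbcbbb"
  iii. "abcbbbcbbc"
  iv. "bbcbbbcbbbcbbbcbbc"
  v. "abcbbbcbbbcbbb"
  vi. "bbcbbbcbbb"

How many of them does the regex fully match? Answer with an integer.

i → match
ii → match
iii → match
iv → match
v → match
vi → match
Total matched: 6

6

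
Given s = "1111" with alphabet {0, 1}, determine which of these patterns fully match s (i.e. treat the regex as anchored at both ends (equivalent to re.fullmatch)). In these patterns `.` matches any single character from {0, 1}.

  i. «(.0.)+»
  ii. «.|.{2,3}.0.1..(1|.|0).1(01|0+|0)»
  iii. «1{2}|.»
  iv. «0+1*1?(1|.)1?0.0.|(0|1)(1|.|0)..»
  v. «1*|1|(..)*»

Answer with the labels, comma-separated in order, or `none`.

i → no match
ii → no match
iii → no match
iv → match
v → match

iv, v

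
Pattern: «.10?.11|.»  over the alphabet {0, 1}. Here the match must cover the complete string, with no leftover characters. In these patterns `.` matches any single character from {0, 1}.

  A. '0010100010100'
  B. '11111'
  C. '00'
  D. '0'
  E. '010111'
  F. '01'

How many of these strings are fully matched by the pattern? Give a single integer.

3

A → no match
B → match
C → no match
D → match
E → match
F → no match
Total matched: 3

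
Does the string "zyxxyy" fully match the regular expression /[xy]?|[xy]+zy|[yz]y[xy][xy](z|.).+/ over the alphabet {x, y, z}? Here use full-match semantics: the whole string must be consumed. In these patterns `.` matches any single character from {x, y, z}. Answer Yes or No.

Yes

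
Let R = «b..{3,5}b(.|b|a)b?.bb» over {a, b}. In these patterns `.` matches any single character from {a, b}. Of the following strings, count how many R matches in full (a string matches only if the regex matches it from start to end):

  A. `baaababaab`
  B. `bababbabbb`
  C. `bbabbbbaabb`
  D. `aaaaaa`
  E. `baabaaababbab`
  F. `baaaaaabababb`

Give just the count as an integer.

A → no match — must end with `bb`
B → match
C → match
D → no match — must start with `b`
E → no match — must end with `bb`
F → match
Total matched: 3

3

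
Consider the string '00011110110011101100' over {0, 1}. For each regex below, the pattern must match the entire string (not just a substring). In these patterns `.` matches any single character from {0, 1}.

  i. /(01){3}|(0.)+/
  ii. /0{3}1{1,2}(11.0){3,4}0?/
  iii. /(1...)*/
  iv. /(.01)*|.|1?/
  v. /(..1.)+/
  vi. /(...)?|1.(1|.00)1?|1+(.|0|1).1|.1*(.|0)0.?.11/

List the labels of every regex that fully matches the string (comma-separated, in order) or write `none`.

i → no match
ii → match
iii → no match
iv → no match
v → no match
vi → no match

ii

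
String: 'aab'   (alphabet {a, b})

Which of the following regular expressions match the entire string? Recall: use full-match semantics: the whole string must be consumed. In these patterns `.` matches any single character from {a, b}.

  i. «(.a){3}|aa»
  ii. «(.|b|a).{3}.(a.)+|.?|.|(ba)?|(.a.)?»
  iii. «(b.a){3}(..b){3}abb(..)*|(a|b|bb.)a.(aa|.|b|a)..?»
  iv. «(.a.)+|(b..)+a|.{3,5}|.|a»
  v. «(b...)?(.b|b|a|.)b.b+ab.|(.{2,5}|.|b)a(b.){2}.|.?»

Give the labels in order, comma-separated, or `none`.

i → no match
ii → match
iii → no match
iv → match
v → no match

ii, iv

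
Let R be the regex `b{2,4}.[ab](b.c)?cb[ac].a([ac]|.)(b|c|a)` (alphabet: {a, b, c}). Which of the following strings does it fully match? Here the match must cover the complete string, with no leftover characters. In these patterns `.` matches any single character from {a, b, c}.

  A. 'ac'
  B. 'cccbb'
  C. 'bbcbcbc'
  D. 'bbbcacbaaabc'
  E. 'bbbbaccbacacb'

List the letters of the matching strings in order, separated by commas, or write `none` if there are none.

A. 'ac' → no match — must start with 'b'
B. 'cccbb' → no match — must start with 'b'
C. 'bbcbcbc' → no match
D. 'bbbcacbaaabc' → match
E → no match

D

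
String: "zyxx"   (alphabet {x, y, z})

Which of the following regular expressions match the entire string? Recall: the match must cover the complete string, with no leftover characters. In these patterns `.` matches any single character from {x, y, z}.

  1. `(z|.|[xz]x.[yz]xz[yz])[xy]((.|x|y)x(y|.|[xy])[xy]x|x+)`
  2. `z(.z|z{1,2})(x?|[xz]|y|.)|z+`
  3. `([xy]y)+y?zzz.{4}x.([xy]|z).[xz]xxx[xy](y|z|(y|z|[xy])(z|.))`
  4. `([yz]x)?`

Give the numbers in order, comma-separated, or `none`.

1 → match
2 → no match
3 → no match
4 → no match

1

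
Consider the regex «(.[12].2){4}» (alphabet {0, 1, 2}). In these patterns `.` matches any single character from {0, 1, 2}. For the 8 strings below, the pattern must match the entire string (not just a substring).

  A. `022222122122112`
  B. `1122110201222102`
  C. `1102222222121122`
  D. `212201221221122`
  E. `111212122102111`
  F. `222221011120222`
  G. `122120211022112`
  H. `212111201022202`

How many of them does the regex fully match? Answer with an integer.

2

A → no match
B → match
C → match
D → no match
E → no match — must end with `2`
F → no match
G → no match
H → no match
Total matched: 2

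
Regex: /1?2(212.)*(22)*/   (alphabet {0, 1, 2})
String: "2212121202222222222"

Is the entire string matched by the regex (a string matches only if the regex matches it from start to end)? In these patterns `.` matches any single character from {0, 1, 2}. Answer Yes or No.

Yes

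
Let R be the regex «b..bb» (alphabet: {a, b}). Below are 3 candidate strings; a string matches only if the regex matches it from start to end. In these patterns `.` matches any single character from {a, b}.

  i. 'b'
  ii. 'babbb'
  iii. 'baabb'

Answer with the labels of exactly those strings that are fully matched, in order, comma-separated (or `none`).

ii, iii

i. 'b' → no match — must end with 'bb'
ii. 'babbb' → match
iii. 'baabb' → match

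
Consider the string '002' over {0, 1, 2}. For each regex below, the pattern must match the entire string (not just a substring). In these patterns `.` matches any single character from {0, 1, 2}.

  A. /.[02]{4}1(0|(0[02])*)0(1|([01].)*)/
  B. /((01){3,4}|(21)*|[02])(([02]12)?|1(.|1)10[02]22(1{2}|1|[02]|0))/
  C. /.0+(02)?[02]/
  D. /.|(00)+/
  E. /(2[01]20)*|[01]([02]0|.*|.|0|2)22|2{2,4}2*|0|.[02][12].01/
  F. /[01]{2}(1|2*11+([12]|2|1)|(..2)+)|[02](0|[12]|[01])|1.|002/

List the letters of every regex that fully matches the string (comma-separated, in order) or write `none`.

C, F

A → no match
B → no match
C → match
D → no match
E → no match
F → match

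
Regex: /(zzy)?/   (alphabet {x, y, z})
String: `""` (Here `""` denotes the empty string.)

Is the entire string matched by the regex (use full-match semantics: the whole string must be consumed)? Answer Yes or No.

Yes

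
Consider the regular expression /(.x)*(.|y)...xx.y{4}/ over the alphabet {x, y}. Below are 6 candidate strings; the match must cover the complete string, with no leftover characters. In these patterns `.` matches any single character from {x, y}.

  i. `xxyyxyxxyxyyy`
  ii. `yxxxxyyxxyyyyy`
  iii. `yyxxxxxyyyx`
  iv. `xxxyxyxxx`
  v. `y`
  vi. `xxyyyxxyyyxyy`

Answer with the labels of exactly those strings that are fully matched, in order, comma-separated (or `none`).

i → no match
ii → no match
iii → no match — must end with `y`
iv → no match — must end with `y`
v → no match
vi → no match

none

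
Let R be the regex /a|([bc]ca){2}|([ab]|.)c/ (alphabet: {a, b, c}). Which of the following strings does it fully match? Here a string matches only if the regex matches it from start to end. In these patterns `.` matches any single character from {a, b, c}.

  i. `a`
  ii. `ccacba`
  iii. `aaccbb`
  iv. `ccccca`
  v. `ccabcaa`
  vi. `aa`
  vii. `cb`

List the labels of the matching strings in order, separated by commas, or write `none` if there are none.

i

i → match
ii → no match
iii → no match
iv → no match
v → no match
vi → no match
vii → no match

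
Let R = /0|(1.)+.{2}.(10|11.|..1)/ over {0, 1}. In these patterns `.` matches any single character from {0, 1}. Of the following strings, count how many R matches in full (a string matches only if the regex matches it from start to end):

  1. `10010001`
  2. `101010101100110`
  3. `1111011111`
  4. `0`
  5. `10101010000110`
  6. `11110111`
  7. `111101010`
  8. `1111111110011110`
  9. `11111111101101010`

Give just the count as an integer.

9

1 → match
2 → match
3 → match
4 → match
5 → match
6 → match
7 → match
8 → match
9 → match
Total matched: 9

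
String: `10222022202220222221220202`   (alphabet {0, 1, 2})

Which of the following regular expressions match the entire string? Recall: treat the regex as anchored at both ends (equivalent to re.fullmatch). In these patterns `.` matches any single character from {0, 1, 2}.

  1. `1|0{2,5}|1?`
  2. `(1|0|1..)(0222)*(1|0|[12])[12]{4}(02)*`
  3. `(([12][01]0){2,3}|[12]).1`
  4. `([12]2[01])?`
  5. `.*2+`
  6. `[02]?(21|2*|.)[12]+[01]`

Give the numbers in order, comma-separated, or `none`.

1 → no match
2 → match
3 → no match — must end with `1`
4 → no match
5 → match
6 → no match

2, 5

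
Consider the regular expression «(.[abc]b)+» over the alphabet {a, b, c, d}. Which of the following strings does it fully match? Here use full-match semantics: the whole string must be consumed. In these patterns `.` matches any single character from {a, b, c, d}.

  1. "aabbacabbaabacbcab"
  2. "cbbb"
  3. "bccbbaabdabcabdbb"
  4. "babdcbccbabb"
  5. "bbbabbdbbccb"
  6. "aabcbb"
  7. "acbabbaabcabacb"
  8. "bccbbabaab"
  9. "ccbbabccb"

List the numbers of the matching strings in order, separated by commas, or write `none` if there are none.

1 → no match
2 → no match
3 → no match
4 → match
5 → match
6 → match
7 → match
8 → no match
9 → match

4, 5, 6, 7, 9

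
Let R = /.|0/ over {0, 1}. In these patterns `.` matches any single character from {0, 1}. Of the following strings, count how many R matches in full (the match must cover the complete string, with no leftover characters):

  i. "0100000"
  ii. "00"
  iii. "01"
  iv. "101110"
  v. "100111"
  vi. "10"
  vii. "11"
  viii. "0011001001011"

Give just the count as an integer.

0

i. "0100000" → no match
ii. "00" → no match
iii. "01" → no match
iv. "101110" → no match
v. "100111" → no match
vi. "10" → no match
vii. "11" → no match
viii → no match
Total matched: 0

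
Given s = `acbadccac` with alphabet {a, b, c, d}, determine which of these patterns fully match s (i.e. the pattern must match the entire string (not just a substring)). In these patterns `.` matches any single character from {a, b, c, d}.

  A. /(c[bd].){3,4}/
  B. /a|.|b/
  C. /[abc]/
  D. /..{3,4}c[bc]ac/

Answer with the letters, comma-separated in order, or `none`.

A → no match — must start with `c`
B → no match
C → no match
D → match

D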